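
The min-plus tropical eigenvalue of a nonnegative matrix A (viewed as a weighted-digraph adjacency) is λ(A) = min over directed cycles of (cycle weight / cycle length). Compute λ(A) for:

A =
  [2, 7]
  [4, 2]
λ(A) = 2

Enumerate directed cycles and compute their means (weight / length). Sample:
  cycle 0 → 0: weight = 2, length = 1, mean = 2/1 ≈ 2.000
  cycle 1 → 1: weight = 2, length = 1, mean = 2/1 ≈ 2.000
  cycle 0 → 1 → 0: weight = 11, length = 2, mean = 11/2 ≈ 5.500
  cycle 1 → 0 → 1: weight = 11, length = 2, mean = 11/2 ≈ 5.500
Minimum mean = 2.000, attained e.g. along the cycle 0 → 0 with weight 2 and length 1. So λ(A) = 2/1 = 2.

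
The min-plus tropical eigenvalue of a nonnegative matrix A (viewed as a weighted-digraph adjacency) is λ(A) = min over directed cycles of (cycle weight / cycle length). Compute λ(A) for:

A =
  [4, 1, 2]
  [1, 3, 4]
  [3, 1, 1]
λ(A) = 1

Enumerate directed cycles and compute their means (weight / length). Sample:
  cycle 0 → 0: weight = 4, length = 1, mean = 4/1 ≈ 4.000
  cycle 1 → 1: weight = 3, length = 1, mean = 3/1 ≈ 3.000
  cycle 2 → 2: weight = 1, length = 1, mean = 1/1 ≈ 1.000
  cycle 0 → 1 → 0: weight = 2, length = 2, mean = 2/2 ≈ 1.000
  cycle 0 → 2 → 0: weight = 5, length = 2, mean = 5/2 ≈ 2.500
  cycle 1 → 0 → 1: weight = 2, length = 2, mean = 2/2 ≈ 1.000
Minimum mean = 1.000, attained e.g. along the cycle 2 → 2 with weight 1 and length 1. So λ(A) = 1/1 = 1.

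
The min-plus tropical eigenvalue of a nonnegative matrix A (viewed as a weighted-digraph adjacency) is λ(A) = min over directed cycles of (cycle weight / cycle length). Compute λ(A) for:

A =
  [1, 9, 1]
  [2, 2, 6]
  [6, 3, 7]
λ(A) = 1

Enumerate directed cycles and compute their means (weight / length). Sample:
  cycle 0 → 0: weight = 1, length = 1, mean = 1/1 ≈ 1.000
  cycle 1 → 1: weight = 2, length = 1, mean = 2/1 ≈ 2.000
  cycle 2 → 2: weight = 7, length = 1, mean = 7/1 ≈ 7.000
  cycle 0 → 1 → 0: weight = 11, length = 2, mean = 11/2 ≈ 5.500
  cycle 0 → 2 → 0: weight = 7, length = 2, mean = 7/2 ≈ 3.500
  cycle 1 → 0 → 1: weight = 11, length = 2, mean = 11/2 ≈ 5.500
Minimum mean = 1.000, attained e.g. along the cycle 0 → 0 with weight 1 and length 1. So λ(A) = 1/1 = 1.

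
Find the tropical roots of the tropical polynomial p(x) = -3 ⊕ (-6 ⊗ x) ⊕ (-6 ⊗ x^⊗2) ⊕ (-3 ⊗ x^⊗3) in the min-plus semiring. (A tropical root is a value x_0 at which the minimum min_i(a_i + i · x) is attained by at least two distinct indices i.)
Roots: {-3, 0, 3}

Each tropical root is a break point of the lower envelope of the lines y = a_i + i · x (there are 4 lines, with slopes 0, 1, ..., 3). Only the lines that attain the minimum somewhere contribute to roots; other lines are dominated. Here the surviving (envelope) indices are i = 3, i = 2, i = 1, i = 0.
Intersections between consecutive envelope lines give the roots: for adjacent envelope indices i < j the intersection is x = (a_i − a_j) / (j − i). Reading off the sorted break points: {-3, 0, 3}.
Verification: at each break x_0, at least two indices attain the minimum of min_i(a_i + i · x_0).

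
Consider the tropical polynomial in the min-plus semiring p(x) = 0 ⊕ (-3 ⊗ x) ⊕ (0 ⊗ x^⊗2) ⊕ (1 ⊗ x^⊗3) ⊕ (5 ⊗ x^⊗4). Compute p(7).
p(7) = 0

A tropical monomial a ⊗ x^⊗i evaluates to a + i · x. Evaluating each term at x = 7:
  Term 0 contributes 0 + 0 · 7 = 0
  Term 1 contributes -3 + 1 · 7 = 4
  Term 2 contributes 0 + 2 · 7 = 14
  Term 3 contributes 1 + 3 · 7 = 22
  Term 4 contributes 5 + 4 · 7 = 33
p(7) = ⊕ of these = min[0, 4, 14, 22, 33] = 0.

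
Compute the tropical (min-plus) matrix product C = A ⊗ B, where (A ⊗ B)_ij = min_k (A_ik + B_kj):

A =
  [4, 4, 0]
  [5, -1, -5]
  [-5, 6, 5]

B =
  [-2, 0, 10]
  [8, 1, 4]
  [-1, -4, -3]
A ⊗ B =
  [-1, -4, -3]
  [-6, -9, -8]
  [-7, -5, 2]

Apply the min-plus product entry-by-entry:
  C[0][0] = min over k of (A[0][0] + B[0][0] = 4 + -2 = 2, A[0][1] + B[1][0] = 4 + 8 = 12, A[0][2] + B[2][0] = 0 + -1 = -1) = -1 (attained at k = 2)
  C[0][1] = min over k of (A[0][0] + B[0][1] = 4 + 0 = 4, A[0][1] + B[1][1] = 4 + 1 = 5, A[0][2] + B[2][1] = 0 + -4 = -4) = -4 (attained at k = 2)
  C[0][2] = min over k of (A[0][0] + B[0][2] = 4 + 10 = 14, A[0][1] + B[1][2] = 4 + 4 = 8, A[0][2] + B[2][2] = 0 + -3 = -3) = -3 (attained at k = 2)
  C[1][0] = min over k of (A[1][0] + B[0][0] = 5 + -2 = 3, A[1][1] + B[1][0] = -1 + 8 = 7, A[1][2] + B[2][0] = -5 + -1 = -6) = -6 (attained at k = 2)
  C[1][1] = min over k of (A[1][0] + B[0][1] = 5 + 0 = 5, A[1][1] + B[1][1] = -1 + 1 = 0, A[1][2] + B[2][1] = -5 + -4 = -9) = -9 (attained at k = 2)
  C[1][2] = min over k of (A[1][0] + B[0][2] = 5 + 10 = 15, A[1][1] + B[1][2] = -1 + 4 = 3, A[1][2] + B[2][2] = -5 + -3 = -8) = -8 (attained at k = 2)
  C[2][0] = min over k of (A[2][0] + B[0][0] = -5 + -2 = -7, A[2][1] + B[1][0] = 6 + 8 = 14, A[2][2] + B[2][0] = 5 + -1 = 4) = -7 (attained at k = 0)
  C[2][1] = min over k of (A[2][0] + B[0][1] = -5 + 0 = -5, A[2][1] + B[1][1] = 6 + 1 = 7, A[2][2] + B[2][1] = 5 + -4 = 1) = -5 (attained at k = 0)
  C[2][2] = min over k of (A[2][0] + B[0][2] = -5 + 10 = 5, A[2][1] + B[1][2] = 6 + 4 = 10, A[2][2] + B[2][2] = 5 + -3 = 2) = 2 (attained at k = 2)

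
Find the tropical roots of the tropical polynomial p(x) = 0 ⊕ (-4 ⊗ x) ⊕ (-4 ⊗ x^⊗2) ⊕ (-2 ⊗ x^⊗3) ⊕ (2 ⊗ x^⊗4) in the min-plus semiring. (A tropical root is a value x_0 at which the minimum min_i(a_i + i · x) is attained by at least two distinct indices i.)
Roots: {-4, -2, 0, 4}

Each tropical root is a break point of the lower envelope of the lines y = a_i + i · x (there are 5 lines, with slopes 0, 1, ..., 4). Only the lines that attain the minimum somewhere contribute to roots; other lines are dominated. Here the surviving (envelope) indices are i = 4, i = 3, i = 2, i = 1, i = 0.
Intersections between consecutive envelope lines give the roots: for adjacent envelope indices i < j the intersection is x = (a_i − a_j) / (j − i). Reading off the sorted break points: {-4, -2, 0, 4}.
Verification: at each break x_0, at least two indices attain the minimum of min_i(a_i + i · x_0).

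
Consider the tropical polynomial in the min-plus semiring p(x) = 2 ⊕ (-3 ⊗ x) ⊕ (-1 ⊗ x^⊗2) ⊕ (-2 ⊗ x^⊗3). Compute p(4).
p(4) = 1

A tropical monomial a ⊗ x^⊗i evaluates to a + i · x. Evaluating each term at x = 4:
  Term 0 contributes 2 + 0 · 4 = 2
  Term 1 contributes -3 + 1 · 4 = 1
  Term 2 contributes -1 + 2 · 4 = 7
  Term 3 contributes -2 + 3 · 4 = 10
p(4) = ⊕ of these = min[2, 1, 7, 10] = 1.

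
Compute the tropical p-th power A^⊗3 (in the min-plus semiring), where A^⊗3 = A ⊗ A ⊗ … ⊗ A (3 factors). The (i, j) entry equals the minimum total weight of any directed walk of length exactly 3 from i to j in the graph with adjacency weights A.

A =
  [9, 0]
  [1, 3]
A^⊗3 =
  [4, 1]
  [2, 4]

Each entry (A^⊗3)_ij equals the minimum over all length-3 walks i = v_0 → v_1 → … → v_3 = j of Σ_t A[v_t][v_{t+1}]. For example, for (i, j) = (0, 1) we minimise over 4 possible intermediate vertex sequences; the minimum is 1, attained along the walk 0 → 1 → 0 → 1.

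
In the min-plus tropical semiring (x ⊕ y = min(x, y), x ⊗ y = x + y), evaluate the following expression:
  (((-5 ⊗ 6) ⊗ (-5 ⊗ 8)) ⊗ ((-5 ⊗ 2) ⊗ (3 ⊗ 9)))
(((-5 ⊗ 6) ⊗ (-5 ⊗ 8)) ⊗ ((-5 ⊗ 2) ⊗ (3 ⊗ 9))) = 13

Expand innermost to outermost. Recall ⊕ takes the minimum of its arguments and ⊗ takes their sum. Working out the expression (((-5 ⊗ 6) ⊗ (-5 ⊗ 8)) ⊗ ((-5 ⊗ 2) ⊗ (3 ⊗ 9))) gives 13.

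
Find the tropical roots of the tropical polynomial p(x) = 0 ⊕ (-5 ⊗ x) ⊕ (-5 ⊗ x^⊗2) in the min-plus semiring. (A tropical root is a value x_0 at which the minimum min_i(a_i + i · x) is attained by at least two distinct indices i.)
Roots: {0, 5}

Each tropical root is a break point of the lower envelope of the lines y = a_i + i · x (there are 3 lines, with slopes 0, 1, ..., 2). Only the lines that attain the minimum somewhere contribute to roots; other lines are dominated. Here the surviving (envelope) indices are i = 2, i = 1, i = 0.
Intersections between consecutive envelope lines give the roots: for adjacent envelope indices i < j the intersection is x = (a_i − a_j) / (j − i). Reading off the sorted break points: {0, 5}.
Verification: at each break x_0, at least two indices attain the minimum of min_i(a_i + i · x_0).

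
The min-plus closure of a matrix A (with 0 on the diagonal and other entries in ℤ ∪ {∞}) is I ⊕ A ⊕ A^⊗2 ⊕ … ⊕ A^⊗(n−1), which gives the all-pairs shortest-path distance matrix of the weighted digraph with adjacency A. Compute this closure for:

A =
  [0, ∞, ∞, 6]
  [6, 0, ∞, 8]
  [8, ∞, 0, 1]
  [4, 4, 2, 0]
Closure =
  [0, 10, 8, 6]
  [6, 0, 10, 8]
  [5, 5, 0, 1]
  [4, 4, 2, 0]

This is the Floyd-Warshall all-pairs shortest-path computation. For each intermediate vertex k = 0, 1, …, 3, update dist[i][j] ← min(dist[i][j], dist[i][k] + dist[k][j]). The final matrix gives, for each (i, j), the minimum total weight of any directed path from i to j (possibly empty when i = j).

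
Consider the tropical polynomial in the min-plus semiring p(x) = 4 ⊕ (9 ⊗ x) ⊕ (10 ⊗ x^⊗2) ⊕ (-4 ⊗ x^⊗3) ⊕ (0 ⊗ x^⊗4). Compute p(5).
p(5) = 4

A tropical monomial a ⊗ x^⊗i evaluates to a + i · x. Evaluating each term at x = 5:
  Term 0 contributes 4 + 0 · 5 = 4
  Term 1 contributes 9 + 1 · 5 = 14
  Term 2 contributes 10 + 2 · 5 = 20
  Term 3 contributes -4 + 3 · 5 = 11
  Term 4 contributes 0 + 4 · 5 = 20
p(5) = ⊕ of these = min[4, 14, 20, 11, 20] = 4.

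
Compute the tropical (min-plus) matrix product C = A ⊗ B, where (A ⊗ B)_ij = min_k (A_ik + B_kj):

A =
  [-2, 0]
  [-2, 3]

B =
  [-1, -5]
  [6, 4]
A ⊗ B =
  [-3, -7]
  [-3, -7]

Apply the min-plus product entry-by-entry:
  C[0][0] = min over k of (A[0][0] + B[0][0] = -2 + -1 = -3, A[0][1] + B[1][0] = 0 + 6 = 6) = -3 (attained at k = 0)
  C[0][1] = min over k of (A[0][0] + B[0][1] = -2 + -5 = -7, A[0][1] + B[1][1] = 0 + 4 = 4) = -7 (attained at k = 0)
  C[1][0] = min over k of (A[1][0] + B[0][0] = -2 + -1 = -3, A[1][1] + B[1][0] = 3 + 6 = 9) = -3 (attained at k = 0)
  C[1][1] = min over k of (A[1][0] + B[0][1] = -2 + -5 = -7, A[1][1] + B[1][1] = 3 + 4 = 7) = -7 (attained at k = 0)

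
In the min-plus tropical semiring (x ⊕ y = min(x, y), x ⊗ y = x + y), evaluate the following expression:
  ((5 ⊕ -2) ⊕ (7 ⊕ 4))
((5 ⊕ -2) ⊕ (7 ⊕ 4)) = -2

Expand innermost to outermost. Recall ⊕ takes the minimum of its arguments and ⊗ takes their sum. Working out the expression ((5 ⊕ -2) ⊕ (7 ⊕ 4)) gives -2.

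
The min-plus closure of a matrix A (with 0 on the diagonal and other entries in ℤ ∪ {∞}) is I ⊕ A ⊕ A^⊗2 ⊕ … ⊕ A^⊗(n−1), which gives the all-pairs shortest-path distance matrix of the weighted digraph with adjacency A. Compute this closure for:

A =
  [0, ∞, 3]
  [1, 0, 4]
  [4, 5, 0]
Closure =
  [0, 8, 3]
  [1, 0, 4]
  [4, 5, 0]

This is the Floyd-Warshall all-pairs shortest-path computation. For each intermediate vertex k = 0, 1, …, 2, update dist[i][j] ← min(dist[i][j], dist[i][k] + dist[k][j]). The final matrix gives, for each (i, j), the minimum total weight of any directed path from i to j (possibly empty when i = j).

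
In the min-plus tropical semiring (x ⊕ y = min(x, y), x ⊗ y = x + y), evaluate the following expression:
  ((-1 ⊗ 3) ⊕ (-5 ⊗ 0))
((-1 ⊗ 3) ⊕ (-5 ⊗ 0)) = -5

Expand innermost to outermost. Recall ⊕ takes the minimum of its arguments and ⊗ takes their sum. Working out the expression ((-1 ⊗ 3) ⊕ (-5 ⊗ 0)) gives -5.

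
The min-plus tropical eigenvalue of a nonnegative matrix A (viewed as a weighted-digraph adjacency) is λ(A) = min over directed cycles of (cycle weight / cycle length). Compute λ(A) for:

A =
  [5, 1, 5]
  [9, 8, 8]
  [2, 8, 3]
λ(A) = 3

Enumerate directed cycles and compute their means (weight / length). Sample:
  cycle 0 → 0: weight = 5, length = 1, mean = 5/1 ≈ 5.000
  cycle 1 → 1: weight = 8, length = 1, mean = 8/1 ≈ 8.000
  cycle 2 → 2: weight = 3, length = 1, mean = 3/1 ≈ 3.000
  cycle 0 → 1 → 0: weight = 10, length = 2, mean = 10/2 ≈ 5.000
  cycle 0 → 2 → 0: weight = 7, length = 2, mean = 7/2 ≈ 3.500
  cycle 1 → 0 → 1: weight = 10, length = 2, mean = 10/2 ≈ 5.000
Minimum mean = 3.000, attained e.g. along the cycle 2 → 2 with weight 3 and length 1. So λ(A) = 3/1 = 3.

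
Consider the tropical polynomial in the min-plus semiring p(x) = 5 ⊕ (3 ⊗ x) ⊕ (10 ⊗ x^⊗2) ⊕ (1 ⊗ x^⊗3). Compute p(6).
p(6) = 5

A tropical monomial a ⊗ x^⊗i evaluates to a + i · x. Evaluating each term at x = 6:
  Term 0 contributes 5 + 0 · 6 = 5
  Term 1 contributes 3 + 1 · 6 = 9
  Term 2 contributes 10 + 2 · 6 = 22
  Term 3 contributes 1 + 3 · 6 = 19
p(6) = ⊕ of these = min[5, 9, 22, 19] = 5.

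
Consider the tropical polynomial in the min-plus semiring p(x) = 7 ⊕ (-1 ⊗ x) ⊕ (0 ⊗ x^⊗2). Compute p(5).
p(5) = 4

A tropical monomial a ⊗ x^⊗i evaluates to a + i · x. Evaluating each term at x = 5:
  Term 0 contributes 7 + 0 · 5 = 7
  Term 1 contributes -1 + 1 · 5 = 4
  Term 2 contributes 0 + 2 · 5 = 10
p(5) = ⊕ of these = min[7, 4, 10] = 4.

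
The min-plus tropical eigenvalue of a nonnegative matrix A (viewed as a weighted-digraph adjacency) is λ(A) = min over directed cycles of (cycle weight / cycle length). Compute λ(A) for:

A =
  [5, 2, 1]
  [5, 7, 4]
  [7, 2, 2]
λ(A) = 2

Enumerate directed cycles and compute their means (weight / length). Sample:
  cycle 0 → 0: weight = 5, length = 1, mean = 5/1 ≈ 5.000
  cycle 1 → 1: weight = 7, length = 1, mean = 7/1 ≈ 7.000
  cycle 2 → 2: weight = 2, length = 1, mean = 2/1 ≈ 2.000
  cycle 0 → 1 → 0: weight = 7, length = 2, mean = 7/2 ≈ 3.500
  cycle 0 → 2 → 0: weight = 8, length = 2, mean = 8/2 ≈ 4.000
  cycle 1 → 0 → 1: weight = 7, length = 2, mean = 7/2 ≈ 3.500
Minimum mean = 2.000, attained e.g. along the cycle 2 → 2 with weight 2 and length 1. So λ(A) = 2/1 = 2.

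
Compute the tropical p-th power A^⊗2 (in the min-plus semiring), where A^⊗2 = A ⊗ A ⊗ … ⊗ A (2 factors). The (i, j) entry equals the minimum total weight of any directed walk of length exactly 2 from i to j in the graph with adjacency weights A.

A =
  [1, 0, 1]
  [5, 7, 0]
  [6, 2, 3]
A^⊗2 =
  [2, 1, 0]
  [6, 2, 3]
  [7, 5, 2]

Each entry (A^⊗2)_ij equals the minimum over all length-2 walks i = v_0 → v_1 → … → v_2 = j of Σ_t A[v_t][v_{t+1}]. For example, for (i, j) = (0, 2) we minimise over 3 possible intermediate vertex sequences; the minimum is 0, attained along the walk 0 → 1 → 2.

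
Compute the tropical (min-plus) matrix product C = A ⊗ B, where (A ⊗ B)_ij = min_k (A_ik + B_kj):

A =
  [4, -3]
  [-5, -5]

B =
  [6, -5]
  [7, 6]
A ⊗ B =
  [4, -1]
  [1, -10]

Apply the min-plus product entry-by-entry:
  C[0][0] = min over k of (A[0][0] + B[0][0] = 4 + 6 = 10, A[0][1] + B[1][0] = -3 + 7 = 4) = 4 (attained at k = 1)
  C[0][1] = min over k of (A[0][0] + B[0][1] = 4 + -5 = -1, A[0][1] + B[1][1] = -3 + 6 = 3) = -1 (attained at k = 0)
  C[1][0] = min over k of (A[1][0] + B[0][0] = -5 + 6 = 1, A[1][1] + B[1][0] = -5 + 7 = 2) = 1 (attained at k = 0)
  C[1][1] = min over k of (A[1][0] + B[0][1] = -5 + -5 = -10, A[1][1] + B[1][1] = -5 + 6 = 1) = -10 (attained at k = 0)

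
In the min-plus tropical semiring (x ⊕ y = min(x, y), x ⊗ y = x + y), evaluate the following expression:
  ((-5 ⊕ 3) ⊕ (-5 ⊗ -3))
((-5 ⊕ 3) ⊕ (-5 ⊗ -3)) = -8

Expand innermost to outermost. Recall ⊕ takes the minimum of its arguments and ⊗ takes their sum. Working out the expression ((-5 ⊕ 3) ⊕ (-5 ⊗ -3)) gives -8.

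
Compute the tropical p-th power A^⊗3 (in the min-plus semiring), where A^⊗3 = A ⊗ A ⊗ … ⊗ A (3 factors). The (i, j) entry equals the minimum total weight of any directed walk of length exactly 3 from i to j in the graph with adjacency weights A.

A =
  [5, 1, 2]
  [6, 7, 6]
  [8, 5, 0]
A^⊗3 =
  [10, 7, 2]
  [13, 11, 6]
  [8, 5, 0]

Each entry (A^⊗3)_ij equals the minimum over all length-3 walks i = v_0 → v_1 → … → v_3 = j of Σ_t A[v_t][v_{t+1}]. For example, for (i, j) = (0, 2) we minimise over 9 possible intermediate vertex sequences; the minimum is 2, attained along the walk 0 → 2 → 2 → 2.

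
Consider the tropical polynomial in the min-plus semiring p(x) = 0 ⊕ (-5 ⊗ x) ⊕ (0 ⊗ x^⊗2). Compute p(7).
p(7) = 0

A tropical monomial a ⊗ x^⊗i evaluates to a + i · x. Evaluating each term at x = 7:
  Term 0 contributes 0 + 0 · 7 = 0
  Term 1 contributes -5 + 1 · 7 = 2
  Term 2 contributes 0 + 2 · 7 = 14
p(7) = ⊕ of these = min[0, 2, 14] = 0.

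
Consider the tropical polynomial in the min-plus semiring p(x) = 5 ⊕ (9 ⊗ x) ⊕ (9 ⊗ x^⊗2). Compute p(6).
p(6) = 5

A tropical monomial a ⊗ x^⊗i evaluates to a + i · x. Evaluating each term at x = 6:
  Term 0 contributes 5 + 0 · 6 = 5
  Term 1 contributes 9 + 1 · 6 = 15
  Term 2 contributes 9 + 2 · 6 = 21
p(6) = ⊕ of these = min[5, 15, 21] = 5.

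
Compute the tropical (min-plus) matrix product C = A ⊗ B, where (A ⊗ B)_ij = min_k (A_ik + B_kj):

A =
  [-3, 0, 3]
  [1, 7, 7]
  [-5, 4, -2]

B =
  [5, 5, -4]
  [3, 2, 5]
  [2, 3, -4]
A ⊗ B =
  [2, 2, -7]
  [6, 6, -3]
  [0, 0, -9]

Apply the min-plus product entry-by-entry:
  C[0][0] = min over k of (A[0][0] + B[0][0] = -3 + 5 = 2, A[0][1] + B[1][0] = 0 + 3 = 3, A[0][2] + B[2][0] = 3 + 2 = 5) = 2 (attained at k = 0)
  C[0][1] = min over k of (A[0][0] + B[0][1] = -3 + 5 = 2, A[0][1] + B[1][1] = 0 + 2 = 2, A[0][2] + B[2][1] = 3 + 3 = 6) = 2 (attained at k = 0)
  C[0][2] = min over k of (A[0][0] + B[0][2] = -3 + -4 = -7, A[0][1] + B[1][2] = 0 + 5 = 5, A[0][2] + B[2][2] = 3 + -4 = -1) = -7 (attained at k = 0)
  C[1][0] = min over k of (A[1][0] + B[0][0] = 1 + 5 = 6, A[1][1] + B[1][0] = 7 + 3 = 10, A[1][2] + B[2][0] = 7 + 2 = 9) = 6 (attained at k = 0)
  C[1][1] = min over k of (A[1][0] + B[0][1] = 1 + 5 = 6, A[1][1] + B[1][1] = 7 + 2 = 9, A[1][2] + B[2][1] = 7 + 3 = 10) = 6 (attained at k = 0)
  C[1][2] = min over k of (A[1][0] + B[0][2] = 1 + -4 = -3, A[1][1] + B[1][2] = 7 + 5 = 12, A[1][2] + B[2][2] = 7 + -4 = 3) = -3 (attained at k = 0)
  C[2][0] = min over k of (A[2][0] + B[0][0] = -5 + 5 = 0, A[2][1] + B[1][0] = 4 + 3 = 7, A[2][2] + B[2][0] = -2 + 2 = 0) = 0 (attained at k = 0)
  C[2][1] = min over k of (A[2][0] + B[0][1] = -5 + 5 = 0, A[2][1] + B[1][1] = 4 + 2 = 6, A[2][2] + B[2][1] = -2 + 3 = 1) = 0 (attained at k = 0)
  C[2][2] = min over k of (A[2][0] + B[0][2] = -5 + -4 = -9, A[2][1] + B[1][2] = 4 + 5 = 9, A[2][2] + B[2][2] = -2 + -4 = -6) = -9 (attained at k = 0)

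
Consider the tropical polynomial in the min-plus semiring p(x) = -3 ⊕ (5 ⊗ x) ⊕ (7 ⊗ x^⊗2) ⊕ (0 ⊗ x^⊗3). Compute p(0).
p(0) = -3

A tropical monomial a ⊗ x^⊗i evaluates to a + i · x. Evaluating each term at x = 0:
  Term 0 contributes -3 + 0 · 0 = -3
  Term 1 contributes 5 + 1 · 0 = 5
  Term 2 contributes 7 + 2 · 0 = 7
  Term 3 contributes 0 + 3 · 0 = 0
p(0) = ⊕ of these = min[-3, 5, 7, 0] = -3.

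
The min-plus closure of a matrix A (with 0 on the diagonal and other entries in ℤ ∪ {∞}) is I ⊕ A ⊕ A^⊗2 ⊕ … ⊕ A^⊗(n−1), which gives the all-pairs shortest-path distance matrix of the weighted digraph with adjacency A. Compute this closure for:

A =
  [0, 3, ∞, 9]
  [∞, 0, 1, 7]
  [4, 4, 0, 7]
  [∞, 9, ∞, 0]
Closure =
  [0, 3, 4, 9]
  [5, 0, 1, 7]
  [4, 4, 0, 7]
  [14, 9, 10, 0]

This is the Floyd-Warshall all-pairs shortest-path computation. For each intermediate vertex k = 0, 1, …, 3, update dist[i][j] ← min(dist[i][j], dist[i][k] + dist[k][j]). The final matrix gives, for each (i, j), the minimum total weight of any directed path from i to j (possibly empty when i = j).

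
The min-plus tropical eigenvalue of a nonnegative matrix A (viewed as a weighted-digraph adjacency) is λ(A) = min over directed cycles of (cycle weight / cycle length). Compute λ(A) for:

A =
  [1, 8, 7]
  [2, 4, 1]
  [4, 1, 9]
λ(A) = 1

Enumerate directed cycles and compute their means (weight / length). Sample:
  cycle 0 → 0: weight = 1, length = 1, mean = 1/1 ≈ 1.000
  cycle 1 → 1: weight = 4, length = 1, mean = 4/1 ≈ 4.000
  cycle 2 → 2: weight = 9, length = 1, mean = 9/1 ≈ 9.000
  cycle 0 → 1 → 0: weight = 10, length = 2, mean = 10/2 ≈ 5.000
  cycle 0 → 2 → 0: weight = 11, length = 2, mean = 11/2 ≈ 5.500
  cycle 1 → 0 → 1: weight = 10, length = 2, mean = 10/2 ≈ 5.000
Minimum mean = 1.000, attained e.g. along the cycle 0 → 0 with weight 1 and length 1. So λ(A) = 1/1 = 1.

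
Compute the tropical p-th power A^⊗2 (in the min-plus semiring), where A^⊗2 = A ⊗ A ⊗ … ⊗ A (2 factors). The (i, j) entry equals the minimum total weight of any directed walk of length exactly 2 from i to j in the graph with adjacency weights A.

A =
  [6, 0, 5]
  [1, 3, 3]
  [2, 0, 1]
A^⊗2 =
  [1, 3, 3]
  [4, 1, 4]
  [1, 1, 2]

Each entry (A^⊗2)_ij equals the minimum over all length-2 walks i = v_0 → v_1 → … → v_2 = j of Σ_t A[v_t][v_{t+1}]. For example, for (i, j) = (0, 2) we minimise over 3 possible intermediate vertex sequences; the minimum is 3, attained along the walk 0 → 1 → 2.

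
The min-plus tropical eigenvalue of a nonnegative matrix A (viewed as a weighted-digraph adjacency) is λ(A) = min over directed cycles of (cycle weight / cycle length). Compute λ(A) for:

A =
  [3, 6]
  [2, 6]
λ(A) = 3

Enumerate directed cycles and compute their means (weight / length). Sample:
  cycle 0 → 0: weight = 3, length = 1, mean = 3/1 ≈ 3.000
  cycle 1 → 1: weight = 6, length = 1, mean = 6/1 ≈ 6.000
  cycle 0 → 1 → 0: weight = 8, length = 2, mean = 8/2 ≈ 4.000
  cycle 1 → 0 → 1: weight = 8, length = 2, mean = 8/2 ≈ 4.000
Minimum mean = 3.000, attained e.g. along the cycle 0 → 0 with weight 3 and length 1. So λ(A) = 3/1 = 3.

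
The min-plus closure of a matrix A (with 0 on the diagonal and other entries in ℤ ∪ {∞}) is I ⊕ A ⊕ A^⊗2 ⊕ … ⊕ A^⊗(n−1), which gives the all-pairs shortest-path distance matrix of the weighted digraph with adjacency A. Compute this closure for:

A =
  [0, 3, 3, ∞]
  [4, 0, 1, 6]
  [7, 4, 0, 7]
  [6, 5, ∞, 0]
Closure =
  [0, 3, 3, 9]
  [4, 0, 1, 6]
  [7, 4, 0, 7]
  [6, 5, 6, 0]

This is the Floyd-Warshall all-pairs shortest-path computation. For each intermediate vertex k = 0, 1, …, 3, update dist[i][j] ← min(dist[i][j], dist[i][k] + dist[k][j]). The final matrix gives, for each (i, j), the minimum total weight of any directed path from i to j (possibly empty when i = j).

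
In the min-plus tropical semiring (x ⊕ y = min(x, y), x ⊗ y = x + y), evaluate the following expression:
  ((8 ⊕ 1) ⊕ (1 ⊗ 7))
((8 ⊕ 1) ⊕ (1 ⊗ 7)) = 1

Expand innermost to outermost. Recall ⊕ takes the minimum of its arguments and ⊗ takes their sum. Working out the expression ((8 ⊕ 1) ⊕ (1 ⊗ 7)) gives 1.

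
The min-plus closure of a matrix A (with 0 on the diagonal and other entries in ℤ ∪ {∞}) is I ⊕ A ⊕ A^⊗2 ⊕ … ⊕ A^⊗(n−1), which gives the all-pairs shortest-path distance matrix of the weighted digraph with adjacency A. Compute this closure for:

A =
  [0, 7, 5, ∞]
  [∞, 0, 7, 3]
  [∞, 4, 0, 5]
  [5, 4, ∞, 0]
Closure =
  [0, 7, 5, 10]
  [8, 0, 7, 3]
  [10, 4, 0, 5]
  [5, 4, 10, 0]

This is the Floyd-Warshall all-pairs shortest-path computation. For each intermediate vertex k = 0, 1, …, 3, update dist[i][j] ← min(dist[i][j], dist[i][k] + dist[k][j]). The final matrix gives, for each (i, j), the minimum total weight of any directed path from i to j (possibly empty when i = j).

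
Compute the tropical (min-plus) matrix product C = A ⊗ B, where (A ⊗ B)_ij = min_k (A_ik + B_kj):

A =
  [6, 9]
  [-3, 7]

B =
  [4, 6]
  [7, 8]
A ⊗ B =
  [10, 12]
  [1, 3]

Apply the min-plus product entry-by-entry:
  C[0][0] = min over k of (A[0][0] + B[0][0] = 6 + 4 = 10, A[0][1] + B[1][0] = 9 + 7 = 16) = 10 (attained at k = 0)
  C[0][1] = min over k of (A[0][0] + B[0][1] = 6 + 6 = 12, A[0][1] + B[1][1] = 9 + 8 = 17) = 12 (attained at k = 0)
  C[1][0] = min over k of (A[1][0] + B[0][0] = -3 + 4 = 1, A[1][1] + B[1][0] = 7 + 7 = 14) = 1 (attained at k = 0)
  C[1][1] = min over k of (A[1][0] + B[0][1] = -3 + 6 = 3, A[1][1] + B[1][1] = 7 + 8 = 15) = 3 (attained at k = 0)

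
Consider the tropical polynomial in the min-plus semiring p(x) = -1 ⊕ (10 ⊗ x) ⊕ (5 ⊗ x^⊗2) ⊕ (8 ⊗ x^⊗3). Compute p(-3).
p(-3) = -1

A tropical monomial a ⊗ x^⊗i evaluates to a + i · x. Evaluating each term at x = -3:
  Term 0 contributes -1 + 0 · -3 = -1
  Term 1 contributes 10 + 1 · -3 = 7
  Term 2 contributes 5 + 2 · -3 = -1
  Term 3 contributes 8 + 3 · -3 = -1
p(-3) = ⊕ of these = min[-1, 7, -1, -1] = -1.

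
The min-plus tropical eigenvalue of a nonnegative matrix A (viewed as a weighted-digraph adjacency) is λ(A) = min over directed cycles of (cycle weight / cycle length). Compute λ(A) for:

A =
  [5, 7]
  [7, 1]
λ(A) = 1

Enumerate directed cycles and compute their means (weight / length). Sample:
  cycle 0 → 0: weight = 5, length = 1, mean = 5/1 ≈ 5.000
  cycle 1 → 1: weight = 1, length = 1, mean = 1/1 ≈ 1.000
  cycle 0 → 1 → 0: weight = 14, length = 2, mean = 14/2 ≈ 7.000
  cycle 1 → 0 → 1: weight = 14, length = 2, mean = 14/2 ≈ 7.000
Minimum mean = 1.000, attained e.g. along the cycle 1 → 1 with weight 1 and length 1. So λ(A) = 1/1 = 1.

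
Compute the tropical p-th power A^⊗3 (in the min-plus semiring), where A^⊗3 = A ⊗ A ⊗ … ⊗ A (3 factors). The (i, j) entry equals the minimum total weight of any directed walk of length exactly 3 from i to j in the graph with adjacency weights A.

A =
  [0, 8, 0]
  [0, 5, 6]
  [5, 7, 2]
A^⊗3 =
  [0, 7, 0]
  [0, 7, 0]
  [5, 11, 5]

Each entry (A^⊗3)_ij equals the minimum over all length-3 walks i = v_0 → v_1 → … → v_3 = j of Σ_t A[v_t][v_{t+1}]. For example, for (i, j) = (0, 2) we minimise over 9 possible intermediate vertex sequences; the minimum is 0, attained along the walk 0 → 0 → 0 → 2.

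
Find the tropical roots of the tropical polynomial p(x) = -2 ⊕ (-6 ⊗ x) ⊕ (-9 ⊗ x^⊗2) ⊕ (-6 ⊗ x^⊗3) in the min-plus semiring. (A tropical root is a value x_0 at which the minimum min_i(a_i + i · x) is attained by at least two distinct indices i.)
Roots: {-3, 3, 4}

Each tropical root is a break point of the lower envelope of the lines y = a_i + i · x (there are 4 lines, with slopes 0, 1, ..., 3). Only the lines that attain the minimum somewhere contribute to roots; other lines are dominated. Here the surviving (envelope) indices are i = 3, i = 2, i = 1, i = 0.
Intersections between consecutive envelope lines give the roots: for adjacent envelope indices i < j the intersection is x = (a_i − a_j) / (j − i). Reading off the sorted break points: {-3, 3, 4}.
Verification: at each break x_0, at least two indices attain the minimum of min_i(a_i + i · x_0).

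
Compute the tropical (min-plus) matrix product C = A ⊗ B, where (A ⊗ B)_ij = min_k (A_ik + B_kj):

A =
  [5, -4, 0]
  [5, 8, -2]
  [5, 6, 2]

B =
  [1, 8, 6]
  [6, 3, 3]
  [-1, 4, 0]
A ⊗ B =
  [-1, -1, -1]
  [-3, 2, -2]
  [1, 6, 2]

Apply the min-plus product entry-by-entry:
  C[0][0] = min over k of (A[0][0] + B[0][0] = 5 + 1 = 6, A[0][1] + B[1][0] = -4 + 6 = 2, A[0][2] + B[2][0] = 0 + -1 = -1) = -1 (attained at k = 2)
  C[0][1] = min over k of (A[0][0] + B[0][1] = 5 + 8 = 13, A[0][1] + B[1][1] = -4 + 3 = -1, A[0][2] + B[2][1] = 0 + 4 = 4) = -1 (attained at k = 1)
  C[0][2] = min over k of (A[0][0] + B[0][2] = 5 + 6 = 11, A[0][1] + B[1][2] = -4 + 3 = -1, A[0][2] + B[2][2] = 0 + 0 = 0) = -1 (attained at k = 1)
  C[1][0] = min over k of (A[1][0] + B[0][0] = 5 + 1 = 6, A[1][1] + B[1][0] = 8 + 6 = 14, A[1][2] + B[2][0] = -2 + -1 = -3) = -3 (attained at k = 2)
  C[1][1] = min over k of (A[1][0] + B[0][1] = 5 + 8 = 13, A[1][1] + B[1][1] = 8 + 3 = 11, A[1][2] + B[2][1] = -2 + 4 = 2) = 2 (attained at k = 2)
  C[1][2] = min over k of (A[1][0] + B[0][2] = 5 + 6 = 11, A[1][1] + B[1][2] = 8 + 3 = 11, A[1][2] + B[2][2] = -2 + 0 = -2) = -2 (attained at k = 2)
  C[2][0] = min over k of (A[2][0] + B[0][0] = 5 + 1 = 6, A[2][1] + B[1][0] = 6 + 6 = 12, A[2][2] + B[2][0] = 2 + -1 = 1) = 1 (attained at k = 2)
  C[2][1] = min over k of (A[2][0] + B[0][1] = 5 + 8 = 13, A[2][1] + B[1][1] = 6 + 3 = 9, A[2][2] + B[2][1] = 2 + 4 = 6) = 6 (attained at k = 2)
  C[2][2] = min over k of (A[2][0] + B[0][2] = 5 + 6 = 11, A[2][1] + B[1][2] = 6 + 3 = 9, A[2][2] + B[2][2] = 2 + 0 = 2) = 2 (attained at k = 2)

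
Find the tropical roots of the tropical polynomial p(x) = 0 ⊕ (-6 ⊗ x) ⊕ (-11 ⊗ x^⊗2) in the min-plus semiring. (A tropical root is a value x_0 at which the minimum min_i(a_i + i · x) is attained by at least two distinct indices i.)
Roots: {5, 6}

Each tropical root is a break point of the lower envelope of the lines y = a_i + i · x (there are 3 lines, with slopes 0, 1, ..., 2). Only the lines that attain the minimum somewhere contribute to roots; other lines are dominated. Here the surviving (envelope) indices are i = 2, i = 1, i = 0.
Intersections between consecutive envelope lines give the roots: for adjacent envelope indices i < j the intersection is x = (a_i − a_j) / (j − i). Reading off the sorted break points: {5, 6}.
Verification: at each break x_0, at least two indices attain the minimum of min_i(a_i + i · x_0).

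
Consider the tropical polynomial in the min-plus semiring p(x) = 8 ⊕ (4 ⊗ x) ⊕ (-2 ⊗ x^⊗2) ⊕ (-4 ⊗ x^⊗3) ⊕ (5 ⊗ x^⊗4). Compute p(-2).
p(-2) = -10

A tropical monomial a ⊗ x^⊗i evaluates to a + i · x. Evaluating each term at x = -2:
  Term 0 contributes 8 + 0 · -2 = 8
  Term 1 contributes 4 + 1 · -2 = 2
  Term 2 contributes -2 + 2 · -2 = -6
  Term 3 contributes -4 + 3 · -2 = -10
  Term 4 contributes 5 + 4 · -2 = -3
p(-2) = ⊕ of these = min[8, 2, -6, -10, -3] = -10.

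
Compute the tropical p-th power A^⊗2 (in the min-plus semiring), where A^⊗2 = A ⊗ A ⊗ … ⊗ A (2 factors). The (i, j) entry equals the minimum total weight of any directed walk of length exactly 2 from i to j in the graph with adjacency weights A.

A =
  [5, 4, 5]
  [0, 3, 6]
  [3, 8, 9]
A^⊗2 =
  [4, 7, 10]
  [3, 4, 5]
  [8, 7, 8]

Each entry (A^⊗2)_ij equals the minimum over all length-2 walks i = v_0 → v_1 → … → v_2 = j of Σ_t A[v_t][v_{t+1}]. For example, for (i, j) = (0, 2) we minimise over 3 possible intermediate vertex sequences; the minimum is 10, attained along the walk 0 → 0 → 2.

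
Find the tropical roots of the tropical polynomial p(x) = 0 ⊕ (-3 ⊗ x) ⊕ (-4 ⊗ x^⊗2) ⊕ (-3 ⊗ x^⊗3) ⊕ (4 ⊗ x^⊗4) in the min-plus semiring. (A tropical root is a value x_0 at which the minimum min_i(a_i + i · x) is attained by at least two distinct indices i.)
Roots: {-7, -1, 1, 3}

Each tropical root is a break point of the lower envelope of the lines y = a_i + i · x (there are 5 lines, with slopes 0, 1, ..., 4). Only the lines that attain the minimum somewhere contribute to roots; other lines are dominated. Here the surviving (envelope) indices are i = 4, i = 3, i = 2, i = 1, i = 0.
Intersections between consecutive envelope lines give the roots: for adjacent envelope indices i < j the intersection is x = (a_i − a_j) / (j − i). Reading off the sorted break points: {-7, -1, 1, 3}.
Verification: at each break x_0, at least two indices attain the minimum of min_i(a_i + i · x_0).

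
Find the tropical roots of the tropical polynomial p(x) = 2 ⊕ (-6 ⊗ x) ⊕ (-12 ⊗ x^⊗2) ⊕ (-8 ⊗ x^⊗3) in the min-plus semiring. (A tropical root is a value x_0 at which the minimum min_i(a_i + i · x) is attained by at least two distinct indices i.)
Roots: {-4, 6, 8}

Each tropical root is a break point of the lower envelope of the lines y = a_i + i · x (there are 4 lines, with slopes 0, 1, ..., 3). Only the lines that attain the minimum somewhere contribute to roots; other lines are dominated. Here the surviving (envelope) indices are i = 3, i = 2, i = 1, i = 0.
Intersections between consecutive envelope lines give the roots: for adjacent envelope indices i < j the intersection is x = (a_i − a_j) / (j − i). Reading off the sorted break points: {-4, 6, 8}.
Verification: at each break x_0, at least two indices attain the minimum of min_i(a_i + i · x_0).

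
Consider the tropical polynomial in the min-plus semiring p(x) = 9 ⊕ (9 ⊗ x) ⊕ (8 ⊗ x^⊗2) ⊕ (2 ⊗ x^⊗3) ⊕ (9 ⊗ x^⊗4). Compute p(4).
p(4) = 9

A tropical monomial a ⊗ x^⊗i evaluates to a + i · x. Evaluating each term at x = 4:
  Term 0 contributes 9 + 0 · 4 = 9
  Term 1 contributes 9 + 1 · 4 = 13
  Term 2 contributes 8 + 2 · 4 = 16
  Term 3 contributes 2 + 3 · 4 = 14
  Term 4 contributes 9 + 4 · 4 = 25
p(4) = ⊕ of these = min[9, 13, 16, 14, 25] = 9.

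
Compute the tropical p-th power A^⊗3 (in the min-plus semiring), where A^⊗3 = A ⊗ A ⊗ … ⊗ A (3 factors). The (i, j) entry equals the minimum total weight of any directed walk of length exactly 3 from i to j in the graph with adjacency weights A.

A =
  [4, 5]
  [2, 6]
A^⊗3 =
  [11, 12]
  [9, 11]

Each entry (A^⊗3)_ij equals the minimum over all length-3 walks i = v_0 → v_1 → … → v_3 = j of Σ_t A[v_t][v_{t+1}]. For example, for (i, j) = (0, 1) we minimise over 4 possible intermediate vertex sequences; the minimum is 12, attained along the walk 0 → 1 → 0 → 1.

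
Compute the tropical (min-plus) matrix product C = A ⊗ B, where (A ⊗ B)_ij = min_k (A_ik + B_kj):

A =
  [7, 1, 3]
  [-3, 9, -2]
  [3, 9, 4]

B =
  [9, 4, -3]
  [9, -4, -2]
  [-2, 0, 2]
A ⊗ B =
  [1, -3, -1]
  [-4, -2, -6]
  [2, 4, 0]

Apply the min-plus product entry-by-entry:
  C[0][0] = min over k of (A[0][0] + B[0][0] = 7 + 9 = 16, A[0][1] + B[1][0] = 1 + 9 = 10, A[0][2] + B[2][0] = 3 + -2 = 1) = 1 (attained at k = 2)
  C[0][1] = min over k of (A[0][0] + B[0][1] = 7 + 4 = 11, A[0][1] + B[1][1] = 1 + -4 = -3, A[0][2] + B[2][1] = 3 + 0 = 3) = -3 (attained at k = 1)
  C[0][2] = min over k of (A[0][0] + B[0][2] = 7 + -3 = 4, A[0][1] + B[1][2] = 1 + -2 = -1, A[0][2] + B[2][2] = 3 + 2 = 5) = -1 (attained at k = 1)
  C[1][0] = min over k of (A[1][0] + B[0][0] = -3 + 9 = 6, A[1][1] + B[1][0] = 9 + 9 = 18, A[1][2] + B[2][0] = -2 + -2 = -4) = -4 (attained at k = 2)
  C[1][1] = min over k of (A[1][0] + B[0][1] = -3 + 4 = 1, A[1][1] + B[1][1] = 9 + -4 = 5, A[1][2] + B[2][1] = -2 + 0 = -2) = -2 (attained at k = 2)
  C[1][2] = min over k of (A[1][0] + B[0][2] = -3 + -3 = -6, A[1][1] + B[1][2] = 9 + -2 = 7, A[1][2] + B[2][2] = -2 + 2 = 0) = -6 (attained at k = 0)
  C[2][0] = min over k of (A[2][0] + B[0][0] = 3 + 9 = 12, A[2][1] + B[1][0] = 9 + 9 = 18, A[2][2] + B[2][0] = 4 + -2 = 2) = 2 (attained at k = 2)
  C[2][1] = min over k of (A[2][0] + B[0][1] = 3 + 4 = 7, A[2][1] + B[1][1] = 9 + -4 = 5, A[2][2] + B[2][1] = 4 + 0 = 4) = 4 (attained at k = 2)
  C[2][2] = min over k of (A[2][0] + B[0][2] = 3 + -3 = 0, A[2][1] + B[1][2] = 9 + -2 = 7, A[2][2] + B[2][2] = 4 + 2 = 6) = 0 (attained at k = 0)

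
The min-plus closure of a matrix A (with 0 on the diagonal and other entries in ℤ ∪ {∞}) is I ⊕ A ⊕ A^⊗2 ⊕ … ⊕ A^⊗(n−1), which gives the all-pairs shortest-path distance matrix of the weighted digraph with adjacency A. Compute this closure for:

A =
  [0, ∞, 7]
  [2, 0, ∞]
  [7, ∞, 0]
Closure =
  [0, ∞, 7]
  [2, 0, 9]
  [7, ∞, 0]

This is the Floyd-Warshall all-pairs shortest-path computation. For each intermediate vertex k = 0, 1, …, 2, update dist[i][j] ← min(dist[i][j], dist[i][k] + dist[k][j]). The final matrix gives, for each (i, j), the minimum total weight of any directed path from i to j (possibly empty when i = j).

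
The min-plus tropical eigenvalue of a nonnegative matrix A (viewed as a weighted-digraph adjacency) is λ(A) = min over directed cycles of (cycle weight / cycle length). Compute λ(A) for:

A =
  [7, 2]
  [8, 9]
λ(A) = 5

Enumerate directed cycles and compute their means (weight / length). Sample:
  cycle 0 → 0: weight = 7, length = 1, mean = 7/1 ≈ 7.000
  cycle 1 → 1: weight = 9, length = 1, mean = 9/1 ≈ 9.000
  cycle 0 → 1 → 0: weight = 10, length = 2, mean = 10/2 ≈ 5.000
  cycle 1 → 0 → 1: weight = 10, length = 2, mean = 10/2 ≈ 5.000
Minimum mean = 5.000, attained e.g. along the cycle 0 → 1 → 0 with weight 10 and length 2. So λ(A) = 10/2 = 5.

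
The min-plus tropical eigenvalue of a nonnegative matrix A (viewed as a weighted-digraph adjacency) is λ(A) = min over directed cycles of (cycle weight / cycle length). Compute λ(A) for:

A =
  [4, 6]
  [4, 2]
λ(A) = 2

Enumerate directed cycles and compute their means (weight / length). Sample:
  cycle 0 → 0: weight = 4, length = 1, mean = 4/1 ≈ 4.000
  cycle 1 → 1: weight = 2, length = 1, mean = 2/1 ≈ 2.000
  cycle 0 → 1 → 0: weight = 10, length = 2, mean = 10/2 ≈ 5.000
  cycle 1 → 0 → 1: weight = 10, length = 2, mean = 10/2 ≈ 5.000
Minimum mean = 2.000, attained e.g. along the cycle 1 → 1 with weight 2 and length 1. So λ(A) = 2/1 = 2.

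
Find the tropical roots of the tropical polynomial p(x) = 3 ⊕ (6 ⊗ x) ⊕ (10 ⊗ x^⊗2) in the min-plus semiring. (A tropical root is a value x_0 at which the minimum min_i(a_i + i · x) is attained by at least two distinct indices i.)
Roots: {-4, -3}

Each tropical root is a break point of the lower envelope of the lines y = a_i + i · x (there are 3 lines, with slopes 0, 1, ..., 2). Only the lines that attain the minimum somewhere contribute to roots; other lines are dominated. Here the surviving (envelope) indices are i = 2, i = 1, i = 0.
Intersections between consecutive envelope lines give the roots: for adjacent envelope indices i < j the intersection is x = (a_i − a_j) / (j − i). Reading off the sorted break points: {-4, -3}.
Verification: at each break x_0, at least two indices attain the minimum of min_i(a_i + i · x_0).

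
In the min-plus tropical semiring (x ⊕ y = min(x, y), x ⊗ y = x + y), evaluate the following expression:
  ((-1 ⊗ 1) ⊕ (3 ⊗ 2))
((-1 ⊗ 1) ⊕ (3 ⊗ 2)) = 0

Expand innermost to outermost. Recall ⊕ takes the minimum of its arguments and ⊗ takes their sum. Working out the expression ((-1 ⊗ 1) ⊕ (3 ⊗ 2)) gives 0.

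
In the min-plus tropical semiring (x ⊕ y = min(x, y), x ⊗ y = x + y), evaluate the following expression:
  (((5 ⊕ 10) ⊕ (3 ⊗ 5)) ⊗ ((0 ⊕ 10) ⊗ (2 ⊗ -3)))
(((5 ⊕ 10) ⊕ (3 ⊗ 5)) ⊗ ((0 ⊕ 10) ⊗ (2 ⊗ -3))) = 4

Expand innermost to outermost. Recall ⊕ takes the minimum of its arguments and ⊗ takes their sum. Working out the expression (((5 ⊕ 10) ⊕ (3 ⊗ 5)) ⊗ ((0 ⊕ 10) ⊗ (2 ⊗ -3))) gives 4.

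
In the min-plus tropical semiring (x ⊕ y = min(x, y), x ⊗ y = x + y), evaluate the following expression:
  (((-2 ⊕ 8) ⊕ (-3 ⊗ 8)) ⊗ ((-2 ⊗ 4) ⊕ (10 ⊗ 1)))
(((-2 ⊕ 8) ⊕ (-3 ⊗ 8)) ⊗ ((-2 ⊗ 4) ⊕ (10 ⊗ 1))) = 0

Expand innermost to outermost. Recall ⊕ takes the minimum of its arguments and ⊗ takes their sum. Working out the expression (((-2 ⊕ 8) ⊕ (-3 ⊗ 8)) ⊗ ((-2 ⊗ 4) ⊕ (10 ⊗ 1))) gives 0.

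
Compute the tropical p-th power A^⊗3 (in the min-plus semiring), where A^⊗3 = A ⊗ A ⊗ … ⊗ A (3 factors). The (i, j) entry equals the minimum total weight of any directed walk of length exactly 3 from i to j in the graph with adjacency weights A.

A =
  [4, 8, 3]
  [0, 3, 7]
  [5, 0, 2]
A^⊗3 =
  [3, 5, 7]
  [6, 3, 5]
  [2, 4, 3]

Each entry (A^⊗3)_ij equals the minimum over all length-3 walks i = v_0 → v_1 → … → v_3 = j of Σ_t A[v_t][v_{t+1}]. For example, for (i, j) = (0, 2) we minimise over 9 possible intermediate vertex sequences; the minimum is 7, attained along the walk 0 → 2 → 2 → 2.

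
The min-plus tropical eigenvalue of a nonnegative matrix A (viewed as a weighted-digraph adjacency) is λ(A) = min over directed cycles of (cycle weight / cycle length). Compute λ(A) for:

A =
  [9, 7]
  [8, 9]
λ(A) = 15/2

Enumerate directed cycles and compute their means (weight / length). Sample:
  cycle 0 → 0: weight = 9, length = 1, mean = 9/1 ≈ 9.000
  cycle 1 → 1: weight = 9, length = 1, mean = 9/1 ≈ 9.000
  cycle 0 → 1 → 0: weight = 15, length = 2, mean = 15/2 ≈ 7.500
  cycle 1 → 0 → 1: weight = 15, length = 2, mean = 15/2 ≈ 7.500
Minimum mean = 7.500, attained e.g. along the cycle 0 → 1 → 0 with weight 15 and length 2. So λ(A) = 15/2 = 15/2.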